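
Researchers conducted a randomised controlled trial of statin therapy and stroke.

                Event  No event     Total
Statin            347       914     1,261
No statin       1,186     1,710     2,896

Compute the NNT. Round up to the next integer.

8

Risk in treated group = 347/1261 = 0.27518; risk in control = 1186/2896 = 0.40953.
Absolute risk reduction = 0.40953 − 0.27518 = 0.13435
NNT = 1 / ARR = 1 / 0.13435 = 7.443 → round up → 8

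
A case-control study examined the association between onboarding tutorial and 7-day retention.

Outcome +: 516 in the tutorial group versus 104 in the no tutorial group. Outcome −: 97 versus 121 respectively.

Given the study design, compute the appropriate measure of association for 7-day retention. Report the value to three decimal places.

6.189

From the description: a = 516, b = 97, c = 104, d = 121.
This is a case-control study: participants were sampled on outcome status, so risks in the source population cannot be estimated directly — relative risk is not valid here. The odds ratio is the appropriate measure.
OR = (a·d)/(b·c) = (516 × 121) / (97 × 104) = 62436 / 10088 = 6.18914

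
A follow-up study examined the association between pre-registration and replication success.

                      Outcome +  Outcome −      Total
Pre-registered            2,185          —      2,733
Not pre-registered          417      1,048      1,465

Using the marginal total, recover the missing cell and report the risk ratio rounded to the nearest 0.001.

2.809

The missing cell is in the exposed row: 2733 − 2185 = 548.
So a = 2185, b = 548, c = 417, d = 1048.
RR = [a/(a+b)] / [c/(c+d)] = (2185/2733) / (417/1465) = 0.79949/0.28464 = 2.80875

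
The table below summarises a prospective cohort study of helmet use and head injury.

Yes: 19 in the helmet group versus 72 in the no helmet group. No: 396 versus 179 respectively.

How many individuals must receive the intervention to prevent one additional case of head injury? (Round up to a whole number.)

Risk in treated group = 19/415 = 0.04578; risk in control = 72/251 = 0.28685.
Absolute risk reduction = 0.28685 − 0.04578 = 0.24107
NNT = 1 / ARR = 1 / 0.24107 = 4.148 → round up → 5

5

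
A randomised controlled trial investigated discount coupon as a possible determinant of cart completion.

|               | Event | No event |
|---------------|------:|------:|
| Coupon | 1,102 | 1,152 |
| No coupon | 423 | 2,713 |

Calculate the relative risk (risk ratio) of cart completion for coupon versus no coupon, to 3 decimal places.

3.625

Cells: a = 1102, b = 1152, c = 423, d = 2713.
Risk in exposed = 1102/2254 = 0.48891; risk in unexposed = 423/3136 = 0.13489.
RR = 0.48891 / 0.13489 = 3.62463
The risk among the exposed is 3.62 times that among the unexposed.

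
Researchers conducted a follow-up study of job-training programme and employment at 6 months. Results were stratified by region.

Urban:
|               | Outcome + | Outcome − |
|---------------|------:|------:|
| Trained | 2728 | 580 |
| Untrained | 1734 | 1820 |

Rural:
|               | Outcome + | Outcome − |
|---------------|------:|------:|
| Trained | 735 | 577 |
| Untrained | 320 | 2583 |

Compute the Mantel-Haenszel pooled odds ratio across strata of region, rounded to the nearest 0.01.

6.17

OR_MH = Σ(aᵢdᵢ/nᵢ) / Σ(bᵢcᵢ/nᵢ), where nᵢ is the stratum total.
Stratum 1 (Urban): n = 6862; a·d/n = 2728·1820/6862 = 723.5442; b·c/n = 580·1734/6862 = 146.5637
Stratum 2 (Rural): n = 4215; a·d/n = 735·2583/4215 = 450.4164; b·c/n = 577·320/4215 = 43.8055
OR_MH = (723.5442 + 450.4164) / (146.5637 + 43.8055) = 1173.9605 / 190.3691 = 6.16676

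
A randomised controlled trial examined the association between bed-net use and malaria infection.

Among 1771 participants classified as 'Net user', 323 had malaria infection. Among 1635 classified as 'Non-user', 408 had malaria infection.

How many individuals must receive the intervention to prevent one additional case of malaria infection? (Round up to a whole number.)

Risk in treated group = 323/1771 = 0.18238; risk in control = 408/1635 = 0.24954.
Absolute risk reduction = 0.24954 − 0.18238 = 0.06716
NNT = 1 / ARR = 1 / 0.06716 = 14.890 → round up → 15

15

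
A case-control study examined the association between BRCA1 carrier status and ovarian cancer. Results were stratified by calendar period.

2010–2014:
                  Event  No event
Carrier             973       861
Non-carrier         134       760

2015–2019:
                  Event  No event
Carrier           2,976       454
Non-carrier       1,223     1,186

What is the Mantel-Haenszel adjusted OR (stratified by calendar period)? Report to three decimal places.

OR_MH = Σ(aᵢdᵢ/nᵢ) / Σ(bᵢcᵢ/nᵢ), where nᵢ is the stratum total.
Stratum 1 (2010–2014): n = 2728; a·d/n = 973·760/2728 = 271.0704; b·c/n = 861·134/2728 = 42.2925
Stratum 2 (2015–2019): n = 5839; a·d/n = 2976·1186/5839 = 604.4761; b·c/n = 454·1223/5839 = 95.0920
OR_MH = (271.0704 + 604.4761) / (42.2925 + 95.0920) = 875.5465 / 137.3845 = 6.37296

6.373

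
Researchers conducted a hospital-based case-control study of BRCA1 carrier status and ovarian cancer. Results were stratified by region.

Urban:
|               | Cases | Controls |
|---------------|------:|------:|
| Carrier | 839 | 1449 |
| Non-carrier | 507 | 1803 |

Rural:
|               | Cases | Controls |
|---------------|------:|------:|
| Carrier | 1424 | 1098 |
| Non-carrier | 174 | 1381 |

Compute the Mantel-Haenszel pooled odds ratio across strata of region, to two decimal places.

OR_MH = Σ(aᵢdᵢ/nᵢ) / Σ(bᵢcᵢ/nᵢ), where nᵢ is the stratum total.
Stratum 1 (Urban): n = 4598; a·d/n = 839·1803/4598 = 328.9946; b·c/n = 1449·507/4598 = 159.7745
Stratum 2 (Rural): n = 4077; a·d/n = 1424·1381/4077 = 482.3507; b·c/n = 1098·174/4077 = 46.8609
OR_MH = (328.9946 + 482.3507) / (159.7745 + 46.8609) = 811.3453 / 206.6354 = 3.92646

3.93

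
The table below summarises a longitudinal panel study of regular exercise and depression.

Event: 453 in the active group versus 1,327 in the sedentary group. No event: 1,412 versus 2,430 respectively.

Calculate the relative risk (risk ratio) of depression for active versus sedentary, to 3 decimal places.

0.688

From the description: a = 453, b = 1412, c = 1327, d = 2430.
Risk in exposed = 453/1865 = 0.24290; risk in unexposed = 1327/3757 = 0.35321.
RR = 0.24290 / 0.35321 = 0.68769
The risk is 31% lower among the exposed than among the unexposed.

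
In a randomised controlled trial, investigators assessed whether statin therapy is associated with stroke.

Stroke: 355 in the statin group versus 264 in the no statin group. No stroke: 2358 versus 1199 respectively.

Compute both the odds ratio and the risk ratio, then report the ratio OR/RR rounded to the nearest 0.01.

From the description: a = 355, b = 2358, c = 264, d = 1199.
OR = (355·1199)/(2358·264) = 425645/622512 = 0.68375
Risk in exposed = 355/2713 = 0.13085; risk in unexposed = 264/1463 = 0.18045; RR = 0.72514
OR/RR = 0.68375 / 0.72514 = 0.94293
The outcome is not rare, so the OR lies further from 1 than the RR.

0.94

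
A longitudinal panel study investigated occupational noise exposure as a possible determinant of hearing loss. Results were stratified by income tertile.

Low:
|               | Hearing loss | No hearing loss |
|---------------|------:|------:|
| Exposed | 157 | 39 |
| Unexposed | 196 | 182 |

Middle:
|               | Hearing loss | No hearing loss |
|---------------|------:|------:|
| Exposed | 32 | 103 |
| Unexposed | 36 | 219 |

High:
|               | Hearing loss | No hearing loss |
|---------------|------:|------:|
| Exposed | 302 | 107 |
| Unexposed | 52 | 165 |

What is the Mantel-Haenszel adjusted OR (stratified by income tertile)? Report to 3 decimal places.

4.646

OR_MH = Σ(aᵢdᵢ/nᵢ) / Σ(bᵢcᵢ/nᵢ), where nᵢ is the stratum total.
Stratum 1 (Low): n = 574; a·d/n = 157·182/574 = 49.7805; b·c/n = 39·196/574 = 13.3171
Stratum 2 (Middle): n = 390; a·d/n = 32·219/390 = 17.9692; b·c/n = 103·36/390 = 9.5077
Stratum 3 (High): n = 626; a·d/n = 302·165/626 = 79.6006; b·c/n = 107·52/626 = 8.8882
OR_MH = (49.7805 + 17.9692 + 79.6006) / (13.3171 + 9.5077 + 8.8882) = 147.3504 / 31.7129 = 4.64638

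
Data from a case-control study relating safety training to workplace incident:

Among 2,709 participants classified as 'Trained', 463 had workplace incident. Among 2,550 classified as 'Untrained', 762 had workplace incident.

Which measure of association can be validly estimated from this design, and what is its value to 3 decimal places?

0.484

From the description: a = 463, b = 2246, c = 762, d = 1788.
This is a case-control study: participants were sampled on outcome status, so risks in the source population cannot be estimated directly — relative risk is not valid here. The odds ratio is the appropriate measure.
OR = (a·d)/(b·c) = (463 × 1788) / (2246 × 762) = 827844 / 1711452 = 0.48371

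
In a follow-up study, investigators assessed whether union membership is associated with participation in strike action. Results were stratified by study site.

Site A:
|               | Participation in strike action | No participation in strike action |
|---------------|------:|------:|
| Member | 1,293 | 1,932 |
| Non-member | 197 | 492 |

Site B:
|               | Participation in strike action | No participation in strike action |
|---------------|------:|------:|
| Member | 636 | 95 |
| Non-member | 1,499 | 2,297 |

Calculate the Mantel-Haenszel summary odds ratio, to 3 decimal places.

3.770

OR_MH = Σ(aᵢdᵢ/nᵢ) / Σ(bᵢcᵢ/nᵢ), where nᵢ is the stratum total.
Stratum 1 (Site A): n = 3914; a·d/n = 1293·492/3914 = 162.5335; b·c/n = 1932·197/3914 = 97.2417
Stratum 2 (Site B): n = 4527; a·d/n = 636·2297/4527 = 322.7064; b·c/n = 95·1499/4527 = 31.4568
OR_MH = (162.5335 + 322.7064) / (97.2417 + 31.4568) = 485.2399 / 128.6985 = 3.77036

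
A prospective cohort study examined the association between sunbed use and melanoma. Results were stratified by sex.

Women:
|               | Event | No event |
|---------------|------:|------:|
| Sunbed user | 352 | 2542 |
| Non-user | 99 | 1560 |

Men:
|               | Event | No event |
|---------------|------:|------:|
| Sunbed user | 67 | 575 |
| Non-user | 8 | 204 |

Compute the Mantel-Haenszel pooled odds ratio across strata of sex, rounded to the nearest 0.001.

OR_MH = Σ(aᵢdᵢ/nᵢ) / Σ(bᵢcᵢ/nᵢ), where nᵢ is the stratum total.
Stratum 1 (Women): n = 4553; a·d/n = 352·1560/4553 = 120.6062; b·c/n = 2542·99/4553 = 55.2730
Stratum 2 (Men): n = 854; a·d/n = 67·204/854 = 16.0047; b·c/n = 575·8/854 = 5.3864
OR_MH = (120.6062 + 16.0047) / (55.2730 + 5.3864) = 136.6109 / 60.6594 = 2.25210

2.252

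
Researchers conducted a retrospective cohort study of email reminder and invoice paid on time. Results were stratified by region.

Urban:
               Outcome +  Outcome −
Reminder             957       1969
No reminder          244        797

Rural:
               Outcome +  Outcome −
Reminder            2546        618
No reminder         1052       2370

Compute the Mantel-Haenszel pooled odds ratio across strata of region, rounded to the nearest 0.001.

OR_MH = Σ(aᵢdᵢ/nᵢ) / Σ(bᵢcᵢ/nᵢ), where nᵢ is the stratum total.
Stratum 1 (Urban): n = 3967; a·d/n = 957·797/3967 = 192.2685; b·c/n = 1969·244/3967 = 121.1081
Stratum 2 (Rural): n = 6586; a·d/n = 2546·2370/6586 = 916.1889; b·c/n = 618·1052/6586 = 98.7148
OR_MH = (192.2685 + 916.1889) / (121.1081 + 98.7148) = 1108.4574 / 219.8230 = 5.04250

5.042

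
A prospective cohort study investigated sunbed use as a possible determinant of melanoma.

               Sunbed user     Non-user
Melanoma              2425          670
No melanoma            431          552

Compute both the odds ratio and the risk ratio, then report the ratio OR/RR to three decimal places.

2.993

Reading the table with exposure as columns: a = 2425 (Sunbed user, case), b = 431 (Sunbed user, non-case), c = 670 (Non-user, case), d = 552.
OR = (2425·552)/(431·670) = 1338600/288770 = 4.63552
Risk in exposed = 2425/2856 = 0.84909; risk in unexposed = 670/1222 = 0.54828; RR = 1.54864
OR/RR = 4.63552 / 1.54864 = 2.99329
The outcome is not rare, so the OR lies further from 1 than the RR.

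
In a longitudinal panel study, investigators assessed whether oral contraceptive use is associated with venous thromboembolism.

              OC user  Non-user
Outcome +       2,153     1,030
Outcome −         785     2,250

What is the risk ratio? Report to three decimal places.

Reading the table with exposure as columns: a = 2153 (OC user, case), b = 785 (OC user, non-case), c = 1030 (Non-user, case), d = 2250.
Risk in exposed = 2153/2938 = 0.73281; risk in unexposed = 1030/3280 = 0.31402.
RR = 0.73281 / 0.31402 = 2.33361
The risk among the exposed is 2.33 times that among the unexposed.

2.334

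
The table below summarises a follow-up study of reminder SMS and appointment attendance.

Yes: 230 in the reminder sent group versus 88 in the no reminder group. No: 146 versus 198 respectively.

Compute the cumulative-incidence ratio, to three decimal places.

From the description: a = 230, b = 146, c = 88, d = 198.
Risk in exposed = 230/376 = 0.61170; risk in unexposed = 88/286 = 0.30769.
RR = 0.61170 / 0.30769 = 1.98803
The risk among the exposed is 1.99 times that among the unexposed.

1.988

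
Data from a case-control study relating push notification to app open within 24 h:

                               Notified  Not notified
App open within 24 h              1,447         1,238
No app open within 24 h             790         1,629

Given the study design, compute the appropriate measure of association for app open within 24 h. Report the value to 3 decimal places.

Reading the table with exposure as columns: a = 1447 (Notified, case), b = 790 (Notified, non-case), c = 1238 (Not notified, case), d = 1629.
This is a case-control study: participants were sampled on outcome status, so risks in the source population cannot be estimated directly — relative risk is not valid here. The odds ratio is the appropriate measure.
OR = (a·d)/(b·c) = (1447 × 1629) / (790 × 1238) = 2357163 / 978020 = 2.41014

2.410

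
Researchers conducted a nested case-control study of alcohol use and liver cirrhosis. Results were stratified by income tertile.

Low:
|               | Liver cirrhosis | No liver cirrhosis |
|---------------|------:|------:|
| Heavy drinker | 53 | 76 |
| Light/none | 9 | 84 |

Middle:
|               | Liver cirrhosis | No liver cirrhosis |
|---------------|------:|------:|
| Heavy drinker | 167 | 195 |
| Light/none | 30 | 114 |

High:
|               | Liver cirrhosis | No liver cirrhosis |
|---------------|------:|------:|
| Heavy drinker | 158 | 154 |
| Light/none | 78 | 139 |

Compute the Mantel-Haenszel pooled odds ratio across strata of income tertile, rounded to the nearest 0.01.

OR_MH = Σ(aᵢdᵢ/nᵢ) / Σ(bᵢcᵢ/nᵢ), where nᵢ is the stratum total.
Stratum 1 (Low): n = 222; a·d/n = 53·84/222 = 20.0541; b·c/n = 76·9/222 = 3.0811
Stratum 2 (Middle): n = 506; a·d/n = 167·114/506 = 37.6245; b·c/n = 195·30/506 = 11.5613
Stratum 3 (High): n = 529; a·d/n = 158·139/529 = 41.5161; b·c/n = 154·78/529 = 22.7070
OR_MH = (20.0541 + 37.6245 + 41.5161) / (3.0811 + 11.5613 + 22.7070) = 99.1946 / 37.3493 = 2.65586

2.66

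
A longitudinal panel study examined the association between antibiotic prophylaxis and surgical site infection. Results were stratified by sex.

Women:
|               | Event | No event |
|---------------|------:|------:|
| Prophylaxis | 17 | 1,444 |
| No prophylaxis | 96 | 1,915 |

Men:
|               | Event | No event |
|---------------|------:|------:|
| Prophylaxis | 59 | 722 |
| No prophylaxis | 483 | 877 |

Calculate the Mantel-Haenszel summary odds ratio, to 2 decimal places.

OR_MH = Σ(aᵢdᵢ/nᵢ) / Σ(bᵢcᵢ/nᵢ), where nᵢ is the stratum total.
Stratum 1 (Women): n = 3472; a·d/n = 17·1915/3472 = 9.3764; b·c/n = 1444·96/3472 = 39.9263
Stratum 2 (Men): n = 2141; a·d/n = 59·877/2141 = 24.1677; b·c/n = 722·483/2141 = 162.8800
OR_MH = (9.3764 + 24.1677) / (39.9263 + 162.8800) = 33.5441 / 202.8062 = 0.16540

0.17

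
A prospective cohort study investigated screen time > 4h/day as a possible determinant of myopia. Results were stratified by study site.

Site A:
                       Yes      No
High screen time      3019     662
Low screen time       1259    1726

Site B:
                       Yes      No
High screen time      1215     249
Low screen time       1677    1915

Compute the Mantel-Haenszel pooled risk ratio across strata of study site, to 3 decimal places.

1.876

RR_MH = Σ(aᵢ·n₀ᵢ/nᵢ) / Σ(cᵢ·n₁ᵢ/nᵢ), with n₁ᵢ = aᵢ+bᵢ (exposed), n₀ᵢ = cᵢ+dᵢ (unexposed), nᵢ = n₁ᵢ+n₀ᵢ.
Stratum 1 (Site A): n₁ = 3681, n₀ = 2985, n = 6666; a·n₀/n = 3019·2985/6666 = 1351.8924; c·n₁/n = 1259·3681/6666 = 695.2264
Stratum 2 (Site B): n₁ = 1464, n₀ = 3592, n = 5056; a·n₀/n = 1215·3592/5056 = 863.1883; c·n₁/n = 1677·1464/5056 = 485.5870
RR_MH = (1351.8924 + 863.1883) / (695.2264 + 485.5870) = 2215.0807 / 1180.8134 = 1.87589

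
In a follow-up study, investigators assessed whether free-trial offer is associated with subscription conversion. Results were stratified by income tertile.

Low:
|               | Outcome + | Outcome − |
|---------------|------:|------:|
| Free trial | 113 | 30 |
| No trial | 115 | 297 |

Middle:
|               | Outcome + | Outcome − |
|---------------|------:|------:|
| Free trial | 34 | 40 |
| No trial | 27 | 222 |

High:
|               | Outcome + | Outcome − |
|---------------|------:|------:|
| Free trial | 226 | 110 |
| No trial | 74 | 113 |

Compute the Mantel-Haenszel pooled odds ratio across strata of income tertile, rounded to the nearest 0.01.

5.28

OR_MH = Σ(aᵢdᵢ/nᵢ) / Σ(bᵢcᵢ/nᵢ), where nᵢ is the stratum total.
Stratum 1 (Low): n = 555; a·d/n = 113·297/555 = 60.4703; b·c/n = 30·115/555 = 6.2162
Stratum 2 (Middle): n = 323; a·d/n = 34·222/323 = 23.3684; b·c/n = 40·27/323 = 3.3437
Stratum 3 (High): n = 523; a·d/n = 226·113/523 = 48.8298; b·c/n = 110·74/523 = 15.5641
OR_MH = (60.4703 + 23.3684 + 48.8298) / (6.2162 + 3.3437 + 15.5641) = 132.6685 / 25.1239 = 5.28057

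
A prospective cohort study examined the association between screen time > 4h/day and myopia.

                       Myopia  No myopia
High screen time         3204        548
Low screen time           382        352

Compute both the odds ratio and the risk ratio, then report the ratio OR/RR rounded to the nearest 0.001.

Cells: a = 3204, b = 548, c = 382, d = 352.
OR = (3204·352)/(548·382) = 1127808/209336 = 5.38755
Risk in exposed = 3204/3752 = 0.85394; risk in unexposed = 382/734 = 0.52044; RR = 1.64083
OR/RR = 5.38755 / 1.64083 = 3.28344
The outcome is not rare, so the OR lies further from 1 than the RR.

3.283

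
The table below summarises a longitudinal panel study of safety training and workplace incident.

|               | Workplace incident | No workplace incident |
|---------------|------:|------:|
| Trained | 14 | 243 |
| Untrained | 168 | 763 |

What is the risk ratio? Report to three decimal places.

Cells: a = 14, b = 243, c = 168, d = 763.
Risk in exposed = 14/257 = 0.05447; risk in unexposed = 168/931 = 0.18045.
RR = 0.05447 / 0.18045 = 0.30188
The risk is 70% lower among the exposed than among the unexposed.

0.302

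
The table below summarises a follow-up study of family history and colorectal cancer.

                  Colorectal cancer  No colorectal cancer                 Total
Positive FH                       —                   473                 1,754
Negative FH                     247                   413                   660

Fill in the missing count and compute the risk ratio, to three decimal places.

1.951

The missing cell is in the exposed row: 1754 − 473 = 1281.
So a = 1281, b = 473, c = 247, d = 413.
RR = [a/(a+b)] / [c/(c+d)] = (1281/1754) / (247/660) = 0.73033/0.37424 = 1.95149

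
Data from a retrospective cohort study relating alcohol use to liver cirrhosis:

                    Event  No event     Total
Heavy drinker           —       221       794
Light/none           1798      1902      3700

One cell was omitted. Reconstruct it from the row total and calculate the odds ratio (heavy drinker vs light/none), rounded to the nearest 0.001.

2.743

The missing cell is in the exposed row: 794 − 221 = 573.
So a = 573, b = 221, c = 1798, d = 1902.
OR = (a·d)/(b·c) = (573 × 1902) / (221 × 1798) = 1089846 / 397358 = 2.74273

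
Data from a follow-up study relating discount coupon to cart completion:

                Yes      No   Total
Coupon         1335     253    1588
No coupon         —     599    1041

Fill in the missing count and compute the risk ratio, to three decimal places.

The missing cell is in the unexposed row: 1041 − 599 = 442.
So a = 1335, b = 253, c = 442, d = 599.
RR = [a/(a+b)] / [c/(c+d)] = (1335/1588) / (442/1041) = 0.84068/0.42459 = 1.97997

1.980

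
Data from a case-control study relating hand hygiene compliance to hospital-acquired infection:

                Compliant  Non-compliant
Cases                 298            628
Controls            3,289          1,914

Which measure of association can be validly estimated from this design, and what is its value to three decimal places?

Reading the table with exposure as columns: a = 298 (Compliant, case), b = 3289 (Compliant, non-case), c = 628 (Non-compliant, case), d = 1914.
This is a case-control study: participants were sampled on outcome status, so risks in the source population cannot be estimated directly — relative risk is not valid here. The odds ratio is the appropriate measure.
OR = (a·d)/(b·c) = (298 × 1914) / (3289 × 628) = 570372 / 2065492 = 0.27614

0.276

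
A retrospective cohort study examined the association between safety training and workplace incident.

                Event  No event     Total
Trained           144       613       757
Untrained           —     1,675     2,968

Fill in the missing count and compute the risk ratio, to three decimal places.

0.437

The missing cell is in the unexposed row: 2968 − 1675 = 1293.
So a = 144, b = 613, c = 1293, d = 1675.
RR = [a/(a+b)] / [c/(c+d)] = (144/757) / (1293/2968) = 0.19022/0.43565 = 0.43665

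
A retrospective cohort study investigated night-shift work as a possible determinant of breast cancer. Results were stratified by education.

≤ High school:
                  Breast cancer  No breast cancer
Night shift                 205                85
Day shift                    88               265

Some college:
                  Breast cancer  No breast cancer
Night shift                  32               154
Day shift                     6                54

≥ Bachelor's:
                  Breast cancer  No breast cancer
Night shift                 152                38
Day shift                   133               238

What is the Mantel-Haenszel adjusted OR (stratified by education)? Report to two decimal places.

OR_MH = Σ(aᵢdᵢ/nᵢ) / Σ(bᵢcᵢ/nᵢ), where nᵢ is the stratum total.
Stratum 1 (≤ High school): n = 643; a·d/n = 205·265/643 = 84.4868; b·c/n = 85·88/643 = 11.6330
Stratum 2 (Some college): n = 246; a·d/n = 32·54/246 = 7.0244; b·c/n = 154·6/246 = 3.7561
Stratum 3 (≥ Bachelor's): n = 561; a·d/n = 152·238/561 = 64.4848; b·c/n = 38·133/561 = 9.0089
OR_MH = (84.4868 + 7.0244 + 64.4848) / (11.6330 + 3.7561 + 9.0089) = 155.9960 / 24.3980 = 6.39381

6.39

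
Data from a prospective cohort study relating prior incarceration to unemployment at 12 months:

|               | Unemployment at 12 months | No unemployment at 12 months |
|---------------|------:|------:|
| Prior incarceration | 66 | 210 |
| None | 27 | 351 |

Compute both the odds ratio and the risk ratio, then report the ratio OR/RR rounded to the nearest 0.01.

Cells: a = 66, b = 210, c = 27, d = 351.
OR = (66·351)/(210·27) = 23166/5670 = 4.08571
Risk in exposed = 66/276 = 0.23913; risk in unexposed = 27/378 = 0.07143; RR = 3.34783
OR/RR = 4.08571 / 3.34783 = 1.22041
The outcome is not rare, so the OR lies further from 1 than the RR.

1.22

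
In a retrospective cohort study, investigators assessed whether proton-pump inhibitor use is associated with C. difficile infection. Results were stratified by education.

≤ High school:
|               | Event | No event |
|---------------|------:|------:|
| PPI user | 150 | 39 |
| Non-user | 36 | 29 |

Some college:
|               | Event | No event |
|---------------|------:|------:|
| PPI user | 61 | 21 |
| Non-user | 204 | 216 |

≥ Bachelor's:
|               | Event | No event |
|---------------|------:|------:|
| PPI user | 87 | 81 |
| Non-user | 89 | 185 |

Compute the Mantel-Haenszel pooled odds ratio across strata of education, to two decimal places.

OR_MH = Σ(aᵢdᵢ/nᵢ) / Σ(bᵢcᵢ/nᵢ), where nᵢ is the stratum total.
Stratum 1 (≤ High school): n = 254; a·d/n = 150·29/254 = 17.1260; b·c/n = 39·36/254 = 5.5276
Stratum 2 (Some college): n = 502; a·d/n = 61·216/502 = 26.2470; b·c/n = 21·204/502 = 8.5339
Stratum 3 (≥ Bachelor's): n = 442; a·d/n = 87·185/442 = 36.4140; b·c/n = 81·89/442 = 16.3100
OR_MH = (17.1260 + 26.2470 + 36.4140) / (5.5276 + 8.5339 + 16.3100) = 79.7870 / 30.3714 = 2.62705

2.63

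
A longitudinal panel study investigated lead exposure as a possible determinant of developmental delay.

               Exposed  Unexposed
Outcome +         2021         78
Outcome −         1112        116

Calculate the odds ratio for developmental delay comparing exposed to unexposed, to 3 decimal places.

Reading the table with exposure as columns: a = 2021 (Exposed, case), b = 1112 (Exposed, non-case), c = 78 (Unexposed, case), d = 116.
OR = (a·d)/(b·c) = (2021 × 116) / (1112 × 78) = 234436 / 86736 = 2.70287
The odds of developmental delay are about 2.70 times as high in the exposed group.

2.703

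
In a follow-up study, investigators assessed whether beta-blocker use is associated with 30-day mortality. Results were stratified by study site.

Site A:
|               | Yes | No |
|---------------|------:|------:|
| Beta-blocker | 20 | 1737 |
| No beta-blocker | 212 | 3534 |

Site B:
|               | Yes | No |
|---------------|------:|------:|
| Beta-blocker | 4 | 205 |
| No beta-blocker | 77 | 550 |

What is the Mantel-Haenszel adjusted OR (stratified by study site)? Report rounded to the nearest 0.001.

0.180

OR_MH = Σ(aᵢdᵢ/nᵢ) / Σ(bᵢcᵢ/nᵢ), where nᵢ is the stratum total.
Stratum 1 (Site A): n = 5503; a·d/n = 20·3534/5503 = 12.8439; b·c/n = 1737·212/5503 = 66.9170
Stratum 2 (Site B): n = 836; a·d/n = 4·550/836 = 2.6316; b·c/n = 205·77/836 = 18.8816
OR_MH = (12.8439 + 2.6316) / (66.9170 + 18.8816) = 15.4755 / 85.7985 = 0.18037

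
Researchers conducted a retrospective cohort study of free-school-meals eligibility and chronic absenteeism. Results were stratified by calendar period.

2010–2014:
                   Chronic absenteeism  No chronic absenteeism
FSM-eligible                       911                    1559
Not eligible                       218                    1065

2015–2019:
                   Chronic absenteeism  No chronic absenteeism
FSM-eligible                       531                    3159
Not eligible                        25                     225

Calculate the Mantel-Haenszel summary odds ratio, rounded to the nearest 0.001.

OR_MH = Σ(aᵢdᵢ/nᵢ) / Σ(bᵢcᵢ/nᵢ), where nᵢ is the stratum total.
Stratum 1 (2010–2014): n = 3753; a·d/n = 911·1065/3753 = 258.5172; b·c/n = 1559·218/3753 = 90.5574
Stratum 2 (2015–2019): n = 3940; a·d/n = 531·225/3940 = 30.3236; b·c/n = 3159·25/3940 = 20.0444
OR_MH = (258.5172 + 30.3236) / (90.5574 + 20.0444) = 288.8408 / 110.6018 = 2.61154

2.612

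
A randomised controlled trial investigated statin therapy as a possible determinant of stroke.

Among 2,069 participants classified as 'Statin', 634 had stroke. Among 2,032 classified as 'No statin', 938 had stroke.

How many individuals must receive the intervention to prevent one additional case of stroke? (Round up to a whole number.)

Risk in treated group = 634/2069 = 0.30643; risk in control = 938/2032 = 0.46161.
Absolute risk reduction = 0.46161 − 0.30643 = 0.15519
NNT = 1 / ARR = 1 / 0.15519 = 6.444 → round up → 7

7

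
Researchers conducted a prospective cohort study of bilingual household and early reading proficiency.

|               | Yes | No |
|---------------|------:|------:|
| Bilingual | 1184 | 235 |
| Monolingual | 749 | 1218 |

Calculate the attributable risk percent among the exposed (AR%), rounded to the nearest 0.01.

54.36

Cells: a = 1184, b = 235, c = 749, d = 1218.
Risk in exposed = 1184/1419 = 0.83439; risk in unexposed = 749/1967 = 0.38078.
RR = 0.83439/0.38078 = 2.19125
AR% = (RR − 1)/RR × 100 = (2.19125 − 1)/2.19125 × 100 = 54.3639%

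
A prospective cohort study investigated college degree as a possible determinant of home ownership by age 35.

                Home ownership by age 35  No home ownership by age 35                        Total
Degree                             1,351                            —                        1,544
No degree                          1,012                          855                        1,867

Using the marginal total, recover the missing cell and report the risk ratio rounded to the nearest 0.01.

1.61

The missing cell is in the exposed row: 1544 − 1351 = 193.
So a = 1351, b = 193, c = 1012, d = 855.
RR = [a/(a+b)] / [c/(c+d)] = (1351/1544) / (1012/1867) = 0.87500/0.54205 = 1.61425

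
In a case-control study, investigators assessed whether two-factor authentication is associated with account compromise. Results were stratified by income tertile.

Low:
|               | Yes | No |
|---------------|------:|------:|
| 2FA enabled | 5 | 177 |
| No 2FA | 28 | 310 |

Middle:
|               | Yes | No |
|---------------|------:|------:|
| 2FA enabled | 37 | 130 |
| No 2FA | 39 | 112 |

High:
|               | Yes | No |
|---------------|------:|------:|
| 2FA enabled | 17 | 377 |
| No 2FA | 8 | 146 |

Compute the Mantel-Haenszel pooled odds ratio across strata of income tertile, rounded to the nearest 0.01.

0.66

OR_MH = Σ(aᵢdᵢ/nᵢ) / Σ(bᵢcᵢ/nᵢ), where nᵢ is the stratum total.
Stratum 1 (Low): n = 520; a·d/n = 5·310/520 = 2.9808; b·c/n = 177·28/520 = 9.5308
Stratum 2 (Middle): n = 318; a·d/n = 37·112/318 = 13.0314; b·c/n = 130·39/318 = 15.9434
Stratum 3 (High): n = 548; a·d/n = 17·146/548 = 4.5292; b·c/n = 377·8/548 = 5.5036
OR_MH = (2.9808 + 13.0314 + 4.5292) / (9.5308 + 15.9434 + 5.5036) = 20.5414 / 30.9778 = 0.66310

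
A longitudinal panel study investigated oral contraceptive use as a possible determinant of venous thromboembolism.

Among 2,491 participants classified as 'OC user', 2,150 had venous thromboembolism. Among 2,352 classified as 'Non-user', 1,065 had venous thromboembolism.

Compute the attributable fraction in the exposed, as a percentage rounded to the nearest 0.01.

47.54

From the description: a = 2150, b = 341, c = 1065, d = 1287.
Risk in exposed = 2150/2491 = 0.86311; risk in unexposed = 1065/2352 = 0.45281.
RR = 0.86311/0.45281 = 1.90613
AR% = (RR − 1)/RR × 100 = (1.90613 − 1)/1.90613 × 100 = 47.5377%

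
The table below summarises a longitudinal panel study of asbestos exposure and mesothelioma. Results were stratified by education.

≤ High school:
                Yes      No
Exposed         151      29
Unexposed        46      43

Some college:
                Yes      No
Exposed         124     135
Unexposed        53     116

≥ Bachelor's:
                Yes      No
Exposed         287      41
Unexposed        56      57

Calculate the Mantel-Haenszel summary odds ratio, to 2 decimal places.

3.53

OR_MH = Σ(aᵢdᵢ/nᵢ) / Σ(bᵢcᵢ/nᵢ), where nᵢ is the stratum total.
Stratum 1 (≤ High school): n = 269; a·d/n = 151·43/269 = 24.1375; b·c/n = 29·46/269 = 4.9591
Stratum 2 (Some college): n = 428; a·d/n = 124·116/428 = 33.6075; b·c/n = 135·53/428 = 16.7173
Stratum 3 (≥ Bachelor's): n = 441; a·d/n = 287·57/441 = 37.0952; b·c/n = 41·56/441 = 5.2063
OR_MH = (24.1375 + 33.6075 + 37.0952) / (4.9591 + 16.7173 + 5.2063) = 94.8403 / 26.8827 = 3.52792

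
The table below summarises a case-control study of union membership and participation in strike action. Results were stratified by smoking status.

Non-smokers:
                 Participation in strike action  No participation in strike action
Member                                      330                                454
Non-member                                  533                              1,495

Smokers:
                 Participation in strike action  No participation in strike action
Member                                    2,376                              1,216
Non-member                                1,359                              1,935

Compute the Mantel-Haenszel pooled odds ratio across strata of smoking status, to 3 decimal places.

OR_MH = Σ(aᵢdᵢ/nᵢ) / Σ(bᵢcᵢ/nᵢ), where nᵢ is the stratum total.
Stratum 1 (Non-smokers): n = 2812; a·d/n = 330·1495/2812 = 175.4445; b·c/n = 454·533/2812 = 86.0533
Stratum 2 (Smokers): n = 6886; a·d/n = 2376·1935/6886 = 667.6677; b·c/n = 1216·1359/6886 = 239.9861
OR_MH = (175.4445 + 667.6677) / (86.0533 + 239.9861) = 843.1123 / 326.0394 = 2.58592

2.586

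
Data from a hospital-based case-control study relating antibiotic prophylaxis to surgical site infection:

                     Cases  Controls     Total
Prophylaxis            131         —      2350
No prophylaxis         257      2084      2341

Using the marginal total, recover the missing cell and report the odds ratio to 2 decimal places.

The missing cell is in the exposed row: 2350 − 131 = 2219.
So a = 131, b = 2219, c = 257, d = 2084.
OR = (a·d)/(b·c) = (131 × 2084) / (2219 × 257) = 273004 / 570283 = 0.47872

0.48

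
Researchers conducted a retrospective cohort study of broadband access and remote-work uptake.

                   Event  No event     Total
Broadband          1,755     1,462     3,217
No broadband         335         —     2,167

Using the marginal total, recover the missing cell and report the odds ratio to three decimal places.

The missing cell is in the unexposed row: 2167 − 335 = 1832.
So a = 1755, b = 1462, c = 335, d = 1832.
OR = (a·d)/(b·c) = (1755 × 1832) / (1462 × 335) = 3215160 / 489770 = 6.56463

6.565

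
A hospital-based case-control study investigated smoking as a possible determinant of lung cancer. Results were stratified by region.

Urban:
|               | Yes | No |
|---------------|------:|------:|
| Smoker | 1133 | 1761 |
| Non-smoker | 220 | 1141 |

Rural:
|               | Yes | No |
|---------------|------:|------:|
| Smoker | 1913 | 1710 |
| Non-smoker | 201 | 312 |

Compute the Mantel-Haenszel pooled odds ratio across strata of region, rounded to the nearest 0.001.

OR_MH = Σ(aᵢdᵢ/nᵢ) / Σ(bᵢcᵢ/nᵢ), where nᵢ is the stratum total.
Stratum 1 (Urban): n = 4255; a·d/n = 1133·1141/4255 = 303.8197; b·c/n = 1761·220/4255 = 91.0505
Stratum 2 (Rural): n = 4136; a·d/n = 1913·312/4136 = 144.3075; b·c/n = 1710·201/4136 = 83.1020
OR_MH = (303.8197 + 144.3075) / (91.0505 + 83.1020) = 448.1273 / 174.1526 = 2.57319

2.573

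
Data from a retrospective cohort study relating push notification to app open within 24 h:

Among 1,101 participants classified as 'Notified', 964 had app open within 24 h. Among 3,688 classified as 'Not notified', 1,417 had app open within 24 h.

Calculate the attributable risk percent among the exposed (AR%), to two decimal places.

56.12

From the description: a = 964, b = 137, c = 1417, d = 2271.
Risk in exposed = 964/1101 = 0.87557; risk in unexposed = 1417/3688 = 0.38422.
RR = 0.87557/0.38422 = 2.27882
AR% = (RR − 1)/RR × 100 = (2.27882 − 1)/2.27882 × 100 = 56.1177%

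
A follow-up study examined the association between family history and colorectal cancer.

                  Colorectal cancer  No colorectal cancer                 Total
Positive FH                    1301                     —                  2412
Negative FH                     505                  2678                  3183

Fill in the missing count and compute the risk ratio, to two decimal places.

The missing cell is in the exposed row: 2412 − 1301 = 1111.
So a = 1301, b = 1111, c = 505, d = 2678.
RR = [a/(a+b)] / [c/(c+d)] = (1301/2412) / (505/3183) = 0.53939/0.15866 = 3.39974

3.40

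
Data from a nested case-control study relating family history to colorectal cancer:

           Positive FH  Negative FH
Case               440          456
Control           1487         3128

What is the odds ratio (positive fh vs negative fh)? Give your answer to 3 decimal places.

2.030

Reading the table with exposure as columns: a = 440 (Positive FH, case), b = 1487 (Positive FH, non-case), c = 456 (Negative FH, case), d = 3128.
OR = (a·d)/(b·c) = (440 × 3128) / (1487 × 456) = 1376320 / 678072 = 2.02975
The odds of colorectal cancer are about 2.03 times as high in the positive fh group.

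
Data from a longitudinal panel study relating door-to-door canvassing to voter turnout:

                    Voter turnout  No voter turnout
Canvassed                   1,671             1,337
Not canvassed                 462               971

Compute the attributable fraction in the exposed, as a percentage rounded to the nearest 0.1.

42.0

Cells: a = 1671, b = 1337, c = 462, d = 971.
Risk in exposed = 1671/3008 = 0.55552; risk in unexposed = 462/1433 = 0.32240.
RR = 0.55552/0.32240 = 1.72307
AR% = (RR − 1)/RR × 100 = (1.72307 − 1)/1.72307 × 100 = 41.9640%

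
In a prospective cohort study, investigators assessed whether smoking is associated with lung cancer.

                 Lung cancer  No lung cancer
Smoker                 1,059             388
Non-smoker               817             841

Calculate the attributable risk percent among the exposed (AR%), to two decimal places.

Cells: a = 1059, b = 388, c = 817, d = 841.
Risk in exposed = 1059/1447 = 0.73186; risk in unexposed = 817/1658 = 0.49276.
RR = 0.73186/0.49276 = 1.48522
AR% = (RR − 1)/RR × 100 = (1.48522 − 1)/1.48522 × 100 = 32.6698%

32.67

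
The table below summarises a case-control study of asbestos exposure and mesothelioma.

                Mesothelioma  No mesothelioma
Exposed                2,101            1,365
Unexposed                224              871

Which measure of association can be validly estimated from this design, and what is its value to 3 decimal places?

Cells: a = 2101, b = 1365, c = 224, d = 871.
This is a case-control study: participants were sampled on outcome status, so risks in the source population cannot be estimated directly — relative risk is not valid here. The odds ratio is the appropriate measure.
OR = (a·d)/(b·c) = (2101 × 871) / (1365 × 224) = 1829971 / 305760 = 5.98499

5.985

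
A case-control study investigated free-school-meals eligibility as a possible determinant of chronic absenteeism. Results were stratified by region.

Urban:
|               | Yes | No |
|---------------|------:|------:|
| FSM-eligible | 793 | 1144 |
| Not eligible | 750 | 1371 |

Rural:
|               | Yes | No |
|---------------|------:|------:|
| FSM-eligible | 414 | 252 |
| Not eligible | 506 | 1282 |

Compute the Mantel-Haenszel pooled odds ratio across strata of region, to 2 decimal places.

1.84

OR_MH = Σ(aᵢdᵢ/nᵢ) / Σ(bᵢcᵢ/nᵢ), where nᵢ is the stratum total.
Stratum 1 (Urban): n = 4058; a·d/n = 793·1371/4058 = 267.9160; b·c/n = 1144·750/4058 = 211.4342
Stratum 2 (Rural): n = 2454; a·d/n = 414·1282/2454 = 216.2787; b·c/n = 252·506/2454 = 51.9609
OR_MH = (267.9160 + 216.2787) / (211.4342 + 51.9609) = 484.1947 / 263.3951 = 1.83828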